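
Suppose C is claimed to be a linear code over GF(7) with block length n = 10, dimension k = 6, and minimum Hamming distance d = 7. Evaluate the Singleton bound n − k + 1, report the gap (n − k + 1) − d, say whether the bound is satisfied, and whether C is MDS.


Singleton RHS = n − k + 1 = 5, slack = -2, bound violated (no such code; not MDS).

Singleton bound: d ≤ n − k + 1.
Here n = 10, k = 6, so n − k + 1 = 5.
Given d = 7, check d ≤ 5: NO.
Slack = (n − k + 1) − d = -2.
The slack is negative: d = 7 exceeds n − k + 1 = 5 by 2, so the Singleton bound is violated and no linear [10, 6, 7]_7 code can exist. In particular it is not MDS (MDS requires d = n − k + 1 exactly).
Description: the claimed parameters are [10, 6, 7]_7; such a code would be impossible (violates the Singleton bound).


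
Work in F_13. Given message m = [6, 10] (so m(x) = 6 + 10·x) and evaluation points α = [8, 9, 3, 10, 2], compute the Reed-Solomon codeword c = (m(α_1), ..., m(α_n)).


c = [8, 5, 10, 2, 0]

Message polynomial: m(x) = 6 + 10·x (mod 13).
For each evaluation point α_i, compute m(α_i) mod 13:
  α_1 = 8: Horner steps 10 → 8, so m(8) = 8.
  α_2 = 9: Horner steps 10 → 5, so m(9) = 5.
  α_3 = 3: Horner steps 10 → 10, so m(3) = 10.
  α_4 = 10: Horner steps 10 → 2, so m(10) = 2.
  α_5 = 2: Horner steps 10 → 0, so m(2) = 0.
Codeword c = [8, 5, 10, 2, 0] ∈ F_13^5.


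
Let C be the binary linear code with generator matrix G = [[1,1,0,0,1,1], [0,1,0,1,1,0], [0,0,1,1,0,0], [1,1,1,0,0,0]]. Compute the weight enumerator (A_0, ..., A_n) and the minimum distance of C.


Weight distribution: A_0 = 1, A_2 = 3, A_3 = 8, A_4 = 3, A_6 = 1. Minimum distance d = 2.

Enumerate all 2^4 = 16 messages m ∈ F_2^4.
For each, compute codeword c = mG in F_2^6, then tally its weight.
  m = 0000 → c = 000000, weight = 0.
  m = 1000 → c = 110011, weight = 4.
  m = 0100 → c = 010110, weight = 3.
  m = 1100 → c = 100101, weight = 3.
  m = 0010 → c = 001100, weight = 2.
  m = 1010 → c = 111111, weight = 6.
  m = 0110 → c = 011010, weight = 3.
  m = 1110 → c = 101001, weight = 3.
  m = 0001 → c = 111000, weight = 3.
  m = 1001 → c = 001011, weight = 3.
  m = 0101 → c = 101110, weight = 4.
  m = 1101 → c = 011101, weight = 4.
  m = 0011 → c = 110100, weight = 3.
  m = 1011 → c = 000111, weight = 3.
  m = 0111 → c = 100010, weight = 2.
  m = 1111 → c = 010001, weight = 2.
Tally weights:
  weight 0: 1 codewords.
  weight 2: 3 codewords.
  weight 3: 8 codewords.
  weight 4: 3 codewords.
  weight 6: 1 codewords.
Minimum distance d = smallest w > 0 with A_w > 0 = 2.
Sanity: Σ A_w = 16 = 2^4 = 16 ✓.


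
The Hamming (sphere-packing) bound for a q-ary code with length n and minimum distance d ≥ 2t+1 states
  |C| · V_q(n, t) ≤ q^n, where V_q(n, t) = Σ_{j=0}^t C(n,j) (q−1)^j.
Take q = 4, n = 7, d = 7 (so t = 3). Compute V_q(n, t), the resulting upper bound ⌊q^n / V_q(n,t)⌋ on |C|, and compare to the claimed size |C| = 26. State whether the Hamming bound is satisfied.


V_q(n, t) = 1156, q^n = 16384, Hamming bound = 14, |C| = 26 > bound (violated).

Step 1: Compute V_q(n, t) = Σ_{j=0}^3 C(n, j) (q−1)^j.
  j = 0: C(7,0)·(3)^0 = 1·1 = 1.
  j = 1: C(7,1)·(3)^1 = 7·3 = 21.
  j = 2: C(7,2)·(3)^2 = 21·9 = 189.
  j = 3: C(7,3)·(3)^3 = 35·27 = 945.
  V_q(n, t) = 1 + 21 + 189 + 945 = 1156.
Step 2: q^n = 4^7 = 16384.
Step 3: Hamming bound ⌊q^n / V_q(n,t)⌋ = ⌊16384/1156⌋ = 14.
Step 4: Compare |C| = 26 to 14: violated.
The claimed |C| lies above the Hamming bound, so no 4-ary code of length 7 with d ≥ 7 can have 26 codewords.


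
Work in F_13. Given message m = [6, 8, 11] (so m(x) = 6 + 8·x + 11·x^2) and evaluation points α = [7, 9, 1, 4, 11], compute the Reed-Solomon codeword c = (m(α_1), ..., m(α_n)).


c = [3, 7, 12, 6, 8]

Message polynomial: m(x) = 6 + 8·x + 11·x^2 (mod 13).
For each evaluation point α_i, compute m(α_i) mod 13:
  α_1 = 7: Horner steps 11 → 7 → 3, so m(7) = 3.
  α_2 = 9: Horner steps 11 → 3 → 7, so m(9) = 7.
  α_3 = 1: Horner steps 11 → 6 → 12, so m(1) = 12.
  α_4 = 4: Horner steps 11 → 0 → 6, so m(4) = 6.
  α_5 = 11: Horner steps 11 → 12 → 8, so m(11) = 8.
Codeword c = [3, 7, 12, 6, 8] ∈ F_13^5.


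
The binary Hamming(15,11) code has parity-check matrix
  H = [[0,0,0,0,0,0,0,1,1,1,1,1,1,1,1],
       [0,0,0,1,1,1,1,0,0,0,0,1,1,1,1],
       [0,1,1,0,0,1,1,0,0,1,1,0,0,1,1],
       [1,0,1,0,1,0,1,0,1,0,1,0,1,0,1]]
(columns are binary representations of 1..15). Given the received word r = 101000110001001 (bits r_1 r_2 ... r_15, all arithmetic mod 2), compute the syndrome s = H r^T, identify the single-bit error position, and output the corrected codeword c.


s = (1, 1, 1, 0)^T, error position = 14, corrected codeword c = 101000110001011

Compute s = H r^T mod 2 one row at a time:
  s_1 = 1 + 0 + 0 + 0 + 1 + 0 + 0 + 1 = 3 ≡ 1 (mod 2).
  s_2 = 0 + 0 + 0 + 1 + 1 + 0 + 0 + 1 = 3 ≡ 1 (mod 2).
  s_3 = 0 + 1 + 0 + 1 + 0 + 0 + 0 + 1 = 3 ≡ 1 (mod 2).
  s_4 = 1 + 1 + 0 + 1 + 0 + 0 + 0 + 1 = 4 ≡ 0 (mod 2).
s = (1, 1, 1, 0)^T — this equals column 14 of H (binary 1110), so error is at position 14.
Correct: flip bit 14 of r = 101000110001001 to get c = 101000110001011.


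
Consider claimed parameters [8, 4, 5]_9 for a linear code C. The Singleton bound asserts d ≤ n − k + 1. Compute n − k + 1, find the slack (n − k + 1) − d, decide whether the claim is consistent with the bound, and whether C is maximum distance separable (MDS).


Singleton RHS = n − k + 1 = 5, slack = 0, bound satisfied, MDS.

Singleton bound: d ≤ n − k + 1.
Here n = 8, k = 4, so n − k + 1 = 5.
Given d = 5, check d ≤ 5: YES.
Slack = (n − k + 1) − d = 0.
The code is MDS (slack = 0).
Description: the claimed parameters are [8, 4, 5]_9; such a code would be MDS (meets Singleton bound).


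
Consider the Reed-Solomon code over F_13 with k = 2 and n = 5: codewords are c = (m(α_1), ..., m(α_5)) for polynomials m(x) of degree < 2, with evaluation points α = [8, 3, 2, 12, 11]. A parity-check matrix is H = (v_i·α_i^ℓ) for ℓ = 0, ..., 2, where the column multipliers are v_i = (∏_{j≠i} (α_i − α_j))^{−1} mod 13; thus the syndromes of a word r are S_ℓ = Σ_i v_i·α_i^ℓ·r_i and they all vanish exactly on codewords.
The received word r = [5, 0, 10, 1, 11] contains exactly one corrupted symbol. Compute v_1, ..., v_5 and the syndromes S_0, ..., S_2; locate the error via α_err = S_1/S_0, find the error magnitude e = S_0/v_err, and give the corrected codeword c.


S = (9, 7, 4), error at position 1, error magnitude e = 3, c = [2, 0, 10, 1, 11].

Step 1: column multipliers v_i = (∏_{j≠i}(α_i − α_j))^{−1} mod 13.
  i = 1 (α = 8): (8−3)(8−2)(8−12)(8−11) = 5·6·(−4)·(−3) = 360 ≡ 9, so v_1 = 9^{−1} = 3 (mod 13).
  i = 2 (α = 3): (3−8)(3−2)(3−12)(3−11) = (−5)·1·(−9)·(−8) = −360 ≡ 4, so v_2 = 4^{−1} = 10 (mod 13).
  i = 3 (α = 2): (2−8)(2−3)(2−12)(2−11) = (−6)·(−1)·(−10)·(−9) = 540 ≡ 7, so v_3 = 7^{−1} = 2 (mod 13).
  i = 4 (α = 12): (12−8)(12−3)(12−2)(12−11) = 4·9·10·1 = 360 ≡ 9, so v_4 = 9^{−1} = 3 (mod 13).
  i = 5 (α = 11): (11−8)(11−3)(11−2)(11−12) = 3·8·9·(−1) = −216 ≡ 5, so v_5 = 5^{−1} = 8 (mod 13).
  v = [3, 10, 2, 3, 8].
Step 2: syndromes of r = [5, 0, 10, 1, 11] (all sums mod 13).
  S_0 = Σ v_i r_i = 3·5 + 10·0 + 2·10 + 3·1 + 8·11 = 126 ≡ 9.
  S_1 = Σ v_i α_i r_i = 3·8·5 + 10·3·0 + 2·2·10 + 3·12·1 + 8·11·11 = 1164 ≡ 7.
  α_i^2 mod 13 = [12, 9, 4, 1, 4].
  S_2 = Σ v_i α_i^2 r_i = 3·12·5 + 10·9·0 + 2·4·10 + 3·1·1 + 8·4·11 = 615 ≡ 4.
  S = (9, 7, 4) ≠ 0, so r is not a codeword (an error is present).
Step 3: locate the error. For a single error e at position i, S_ℓ = v_i·e·α_i^ℓ, so α_err = S_1/S_0.
  S_0^{−1} = 9^{−1} = 3 (mod 13), so α_err = 7·3 = 21 ≡ 8 = α_1. Error position i = 1.
  Consistency check: S_2/S_1 = 4·2 = 8 ≡ 8 = α_err ✓ (single-error assumption holds).
Step 4: error magnitude e = S_0/v_1 = S_0·∏_{j≠1}(α_1 − α_j) = 9·9 = 81 ≡ 3 (mod 13).
Step 5: correct position 1: c_1 = r_1 − e = 5 − 3 ≡ 2 (mod 13). Hence c = [2, 0, 10, 1, 11].
  Check: interpolating c through the α_i gives m(x) = 4 + 3·x (degree < 2) with m(α_i) = c_i for every i, so c is indeed a codeword.


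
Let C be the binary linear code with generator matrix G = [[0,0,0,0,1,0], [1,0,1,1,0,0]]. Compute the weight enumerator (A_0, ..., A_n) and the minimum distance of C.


Weight distribution: A_0 = 1, A_1 = 1, A_3 = 1, A_4 = 1. Minimum distance d = 1.

Enumerate all 2^2 = 4 messages m ∈ F_2^2.
For each, compute codeword c = mG in F_2^6, then tally its weight.
  m = 00 → c = 000000, weight = 0.
  m = 10 → c = 000010, weight = 1.
  m = 01 → c = 101100, weight = 3.
  m = 11 → c = 101110, weight = 4.
Tally weights:
  weight 0: 1 codewords.
  weight 1: 1 codewords.
  weight 3: 1 codewords.
  weight 4: 1 codewords.
Minimum distance d = smallest w > 0 with A_w > 0 = 1.
Sanity: Σ A_w = 4 = 2^2 = 4 ✓.


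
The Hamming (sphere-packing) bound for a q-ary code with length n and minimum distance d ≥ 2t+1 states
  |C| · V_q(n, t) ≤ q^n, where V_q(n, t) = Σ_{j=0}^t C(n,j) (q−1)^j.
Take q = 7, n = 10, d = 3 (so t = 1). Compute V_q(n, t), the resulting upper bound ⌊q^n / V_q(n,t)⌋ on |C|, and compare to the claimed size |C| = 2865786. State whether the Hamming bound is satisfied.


V_q(n, t) = 61, q^n = 282475249, Hamming bound = 4630741, |C| = 2865786 ≤ bound (satisfied).

Step 1: Compute V_q(n, t) = Σ_{j=0}^1 C(n, j) (q−1)^j.
  j = 0: C(10,0)·(6)^0 = 1·1 = 1.
  j = 1: C(10,1)·(6)^1 = 10·6 = 60.
  V_q(n, t) = 1 + 60 = 61.
Step 2: q^n = 7^10 = 282475249.
Step 3: Hamming bound ⌊q^n / V_q(n,t)⌋ = ⌊282475249/61⌋ = 4630741.
Step 4: Compare |C| = 2865786 to 4630741: satisfied.
The claimed |C| lies below the Hamming bound.


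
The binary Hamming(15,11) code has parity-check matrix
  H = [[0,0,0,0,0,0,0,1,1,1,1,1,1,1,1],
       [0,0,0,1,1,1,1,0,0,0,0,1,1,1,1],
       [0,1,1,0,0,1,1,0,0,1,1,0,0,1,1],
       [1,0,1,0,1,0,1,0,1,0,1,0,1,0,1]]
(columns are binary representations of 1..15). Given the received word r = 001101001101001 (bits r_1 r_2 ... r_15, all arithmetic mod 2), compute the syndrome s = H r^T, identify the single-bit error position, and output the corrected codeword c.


s = (0, 0, 0, 1)^T, error position = 1, corrected codeword c = 101101001101001

Compute s = H r^T mod 2 one row at a time:
  s_1 = 0 + 1 + 1 + 0 + 1 + 0 + 0 + 1 = 4 ≡ 0 (mod 2).
  s_2 = 1 + 0 + 1 + 0 + 1 + 0 + 0 + 1 = 4 ≡ 0 (mod 2).
  s_3 = 0 + 1 + 1 + 0 + 1 + 0 + 0 + 1 = 4 ≡ 0 (mod 2).
  s_4 = 0 + 1 + 0 + 0 + 1 + 0 + 0 + 1 = 3 ≡ 1 (mod 2).
s = (0, 0, 0, 1)^T — this equals column 1 of H (binary 0001), so error is at position 1.
Correct: flip bit 1 of r = 001101001101001 to get c = 101101001101001.


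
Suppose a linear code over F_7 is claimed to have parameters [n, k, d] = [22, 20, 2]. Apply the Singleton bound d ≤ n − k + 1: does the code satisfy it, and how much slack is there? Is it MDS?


Singleton RHS = n − k + 1 = 3, slack = 1, bound satisfied, not MDS.

Singleton bound: d ≤ n − k + 1.
Here n = 22, k = 20, so n − k + 1 = 3.
Given d = 2, check d ≤ 3: YES.
Slack = (n − k + 1) − d = 1.
The code is NOT MDS (slack = 1 > 0).
Description: the claimed parameters are [22, 20, 2]_7; such a code would be non-MDS.


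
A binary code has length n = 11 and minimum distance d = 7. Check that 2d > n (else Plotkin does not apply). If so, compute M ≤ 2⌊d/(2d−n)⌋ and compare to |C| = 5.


Plotkin bound M ≤ 4; given |C| = 5 > bound (violated).

Check applicability: 2d = 14, n = 11.
2d − n = 3 > 0, so Plotkin applies.
Compute d/(2d−n) = 7/3 ≈ 2.3333.
⌊d/(2d−n)⌋ = 2.
Plotkin bound: M ≤ 2·2 = 4.
Given |C| = 5, check: VIOLATED.
This |C| is above the Plotkin bound, so no binary code with n = 11, d = 7 and 5 codewords exists.


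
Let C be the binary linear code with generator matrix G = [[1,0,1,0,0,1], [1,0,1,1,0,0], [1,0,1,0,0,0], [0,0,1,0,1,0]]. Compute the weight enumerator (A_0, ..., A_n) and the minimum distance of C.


Weight distribution: A_0 = 1, A_1 = 2, A_2 = 4, A_3 = 6, A_4 = 3. Minimum distance d = 1.

Enumerate all 2^4 = 16 messages m ∈ F_2^4.
For each, compute codeword c = mG in F_2^6, then tally its weight.
  m = 0000 → c = 000000, weight = 0.
  m = 1000 → c = 101001, weight = 3.
  m = 0100 → c = 101100, weight = 3.
  m = 1100 → c = 000101, weight = 2.
  m = 0010 → c = 101000, weight = 2.
  m = 1010 → c = 000001, weight = 1.
  m = 0110 → c = 000100, weight = 1.
  m = 1110 → c = 101101, weight = 4.
  m = 0001 → c = 001010, weight = 2.
  m = 1001 → c = 100011, weight = 3.
  m = 0101 → c = 100110, weight = 3.
  m = 1101 → c = 001111, weight = 4.
  m = 0011 → c = 100010, weight = 2.
  m = 1011 → c = 001011, weight = 3.
  m = 0111 → c = 001110, weight = 3.
  m = 1111 → c = 100111, weight = 4.
Tally weights:
  weight 0: 1 codewords.
  weight 1: 2 codewords.
  weight 2: 4 codewords.
  weight 3: 6 codewords.
  weight 4: 3 codewords.
Minimum distance d = smallest w > 0 with A_w > 0 = 1.
Sanity: Σ A_w = 16 = 2^4 = 16 ✓.


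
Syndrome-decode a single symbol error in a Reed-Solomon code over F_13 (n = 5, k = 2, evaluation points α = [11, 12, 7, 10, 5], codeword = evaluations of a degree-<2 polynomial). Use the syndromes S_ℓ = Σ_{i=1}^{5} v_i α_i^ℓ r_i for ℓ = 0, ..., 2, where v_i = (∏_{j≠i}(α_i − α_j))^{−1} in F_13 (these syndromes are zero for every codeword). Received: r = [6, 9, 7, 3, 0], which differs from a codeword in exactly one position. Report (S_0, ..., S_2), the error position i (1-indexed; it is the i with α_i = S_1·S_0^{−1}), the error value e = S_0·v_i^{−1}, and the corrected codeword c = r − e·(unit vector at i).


S = (3, 2, 10), error at position 5, error magnitude e = 12, c = [6, 9, 7, 3, 1].

Step 1: column multipliers v_i = (∏_{j≠i}(α_i − α_j))^{−1} mod 13.
  i = 1 (α = 11): (11−12)(11−7)(11−10)(11−5) = (−1)·4·1·6 = −24 ≡ 2, so v_1 = 2^{−1} = 7 (mod 13).
  i = 2 (α = 12): (12−11)(12−7)(12−10)(12−5) = 1·5·2·7 = 70 ≡ 5, so v_2 = 5^{−1} = 8 (mod 13).
  i = 3 (α = 7): (7−11)(7−12)(7−10)(7−5) = (−4)·(−5)·(−3)·2 = −120 ≡ 10, so v_3 = 10^{−1} = 4 (mod 13).
  i = 4 (α = 10): (10−11)(10−12)(10−7)(10−5) = (−1)·(−2)·3·5 = 30 ≡ 4, so v_4 = 4^{−1} = 10 (mod 13).
  i = 5 (α = 5): (5−11)(5−12)(5−7)(5−10) = (−6)·(−7)·(−2)·(−5) = 420 ≡ 4, so v_5 = 4^{−1} = 10 (mod 13).
  v = [7, 8, 4, 10, 10].
Step 2: syndromes of r = [6, 9, 7, 3, 0] (all sums mod 13).
  S_0 = Σ v_i r_i = 7·6 + 8·9 + 4·7 + 10·3 + 10·0 = 172 ≡ 3.
  S_1 = Σ v_i α_i r_i = 7·11·6 + 8·12·9 + 4·7·7 + 10·10·3 + 10·5·0 = 1822 ≡ 2.
  α_i^2 mod 13 = [4, 1, 10, 9, 12].
  S_2 = Σ v_i α_i^2 r_i = 7·4·6 + 8·1·9 + 4·10·7 + 10·9·3 + 10·12·0 = 790 ≡ 10.
  S = (3, 2, 10) ≠ 0, so r is not a codeword (an error is present).
Step 3: locate the error. For a single error e at position i, S_ℓ = v_i·e·α_i^ℓ, so α_err = S_1/S_0.
  S_0^{−1} = 3^{−1} = 9 (mod 13), so α_err = 2·9 = 18 ≡ 5 = α_5. Error position i = 5.
  Consistency check: S_2/S_1 = 10·7 = 70 ≡ 5 = α_err ✓ (single-error assumption holds).
Step 4: error magnitude e = S_0/v_5 = S_0·∏_{j≠5}(α_5 − α_j) = 3·4 = 12 ≡ 12 (mod 13).
Step 5: correct position 5: c_5 = r_5 − e = 0 − 12 ≡ 1 (mod 13). Hence c = [6, 9, 7, 3, 1].
  Check: interpolating c through the α_i gives m(x) = 12 + 3·x (degree < 2) with m(α_i) = c_i for every i, so c is indeed a codeword.


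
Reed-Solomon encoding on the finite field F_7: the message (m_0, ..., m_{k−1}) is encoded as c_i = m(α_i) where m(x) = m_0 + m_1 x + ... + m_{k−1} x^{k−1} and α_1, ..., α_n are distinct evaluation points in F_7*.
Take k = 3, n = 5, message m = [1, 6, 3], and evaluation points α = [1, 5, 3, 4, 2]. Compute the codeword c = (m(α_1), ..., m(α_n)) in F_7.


c = [3, 1, 4, 3, 4]

Message polynomial: m(x) = 1 + 6·x + 3·x^2 (mod 7).
For each evaluation point α_i, compute m(α_i) mod 7:
  α_1 = 1: Horner steps 3 → 2 → 3, so m(1) = 3.
  α_2 = 5: Horner steps 3 → 0 → 1, so m(5) = 1.
  α_3 = 3: Horner steps 3 → 1 → 4, so m(3) = 4.
  α_4 = 4: Horner steps 3 → 4 → 3, so m(4) = 3.
  α_5 = 2: Horner steps 3 → 5 → 4, so m(2) = 4.
Codeword c = [3, 1, 4, 3, 4] ∈ F_7^5.


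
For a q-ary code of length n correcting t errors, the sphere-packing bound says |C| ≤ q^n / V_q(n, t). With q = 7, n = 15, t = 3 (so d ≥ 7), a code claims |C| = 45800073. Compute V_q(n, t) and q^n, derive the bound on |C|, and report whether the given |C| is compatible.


V_q(n, t) = 102151, q^n = 4747561509943, Hamming bound = 46475918, |C| = 45800073 ≤ bound (satisfied).

Step 1: Compute V_q(n, t) = Σ_{j=0}^3 C(n, j) (q−1)^j.
  j = 0: C(15,0)·(6)^0 = 1·1 = 1.
  j = 1: C(15,1)·(6)^1 = 15·6 = 90.
  j = 2: C(15,2)·(6)^2 = 105·36 = 3780.
  j = 3: C(15,3)·(6)^3 = 455·216 = 98280.
  V_q(n, t) = 1 + 90 + 3780 + 98280 = 102151.
Step 2: q^n = 7^15 = 4747561509943.
Step 3: Hamming bound ⌊q^n / V_q(n,t)⌋ = ⌊4747561509943/102151⌋ = 46475918.
Step 4: Compare |C| = 45800073 to 46475918: satisfied.
The claimed |C| lies below the Hamming bound.


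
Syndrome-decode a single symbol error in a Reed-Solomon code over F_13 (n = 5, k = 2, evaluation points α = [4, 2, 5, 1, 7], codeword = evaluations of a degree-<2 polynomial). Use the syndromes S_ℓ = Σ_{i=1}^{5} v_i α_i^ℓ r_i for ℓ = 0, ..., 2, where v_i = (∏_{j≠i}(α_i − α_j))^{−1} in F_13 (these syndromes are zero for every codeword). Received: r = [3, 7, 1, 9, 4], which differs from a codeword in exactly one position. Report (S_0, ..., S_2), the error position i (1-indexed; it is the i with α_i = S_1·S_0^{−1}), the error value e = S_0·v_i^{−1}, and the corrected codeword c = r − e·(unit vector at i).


S = (3, 8, 4), error at position 5, error magnitude e = 7, c = [3, 7, 1, 9, 10].

Step 1: column multipliers v_i = (∏_{j≠i}(α_i − α_j))^{−1} mod 13.
  i = 1 (α = 4): (4−2)(4−5)(4−1)(4−7) = 2·(−1)·3·(−3) = 18 ≡ 5, so v_1 = 5^{−1} = 8 (mod 13).
  i = 2 (α = 2): (2−4)(2−5)(2−1)(2−7) = (−2)·(−3)·1·(−5) = −30 ≡ 9, so v_2 = 9^{−1} = 3 (mod 13).
  i = 3 (α = 5): (5−4)(5−2)(5−1)(5−7) = 1·3·4·(−2) = −24 ≡ 2, so v_3 = 2^{−1} = 7 (mod 13).
  i = 4 (α = 1): (1−4)(1−2)(1−5)(1−7) = (−3)·(−1)·(−4)·(−6) = 72 ≡ 7, so v_4 = 7^{−1} = 2 (mod 13).
  i = 5 (α = 7): (7−4)(7−2)(7−5)(7−1) = 3·5·2·6 = 180 ≡ 11, so v_5 = 11^{−1} = 6 (mod 13).
  v = [8, 3, 7, 2, 6].
Step 2: syndromes of r = [3, 7, 1, 9, 4] (all sums mod 13).
  S_0 = Σ v_i r_i = 8·3 + 3·7 + 7·1 + 2·9 + 6·4 = 94 ≡ 3.
  S_1 = Σ v_i α_i r_i = 8·4·3 + 3·2·7 + 7·5·1 + 2·1·9 + 6·7·4 = 359 ≡ 8.
  α_i^2 mod 13 = [3, 4, 12, 1, 10].
  S_2 = Σ v_i α_i^2 r_i = 8·3·3 + 3·4·7 + 7·12·1 + 2·1·9 + 6·10·4 = 498 ≡ 4.
  S = (3, 8, 4) ≠ 0, so r is not a codeword (an error is present).
Step 3: locate the error. For a single error e at position i, S_ℓ = v_i·e·α_i^ℓ, so α_err = S_1/S_0.
  S_0^{−1} = 3^{−1} = 9 (mod 13), so α_err = 8·9 = 72 ≡ 7 = α_5. Error position i = 5.
  Consistency check: S_2/S_1 = 4·5 = 20 ≡ 7 = α_err ✓ (single-error assumption holds).
Step 4: error magnitude e = S_0/v_5 = S_0·∏_{j≠5}(α_5 − α_j) = 3·11 = 33 ≡ 7 (mod 13).
Step 5: correct position 5: c_5 = r_5 − e = 4 − 7 ≡ 10 (mod 13). Hence c = [3, 7, 1, 9, 10].
  Check: interpolating c through the α_i gives m(x) = 11 + 11·x (degree < 2) with m(α_i) = c_i for every i, so c is indeed a codeword.


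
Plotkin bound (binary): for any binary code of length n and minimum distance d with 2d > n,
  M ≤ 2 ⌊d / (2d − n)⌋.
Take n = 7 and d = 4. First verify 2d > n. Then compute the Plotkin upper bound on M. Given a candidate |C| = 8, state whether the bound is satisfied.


Plotkin bound M ≤ 8; given |C| = 8 ≤ bound (satisfied).

Check applicability: 2d = 8, n = 7.
2d − n = 1 > 0, so Plotkin applies.
Compute d/(2d−n) = 4/1 ≈ 4.0000.
⌊d/(2d−n)⌋ = 4.
Plotkin bound: M ≤ 2·4 = 8.
Given |C| = 8, check: satisfied.
This |C| is at the Plotkin bound.


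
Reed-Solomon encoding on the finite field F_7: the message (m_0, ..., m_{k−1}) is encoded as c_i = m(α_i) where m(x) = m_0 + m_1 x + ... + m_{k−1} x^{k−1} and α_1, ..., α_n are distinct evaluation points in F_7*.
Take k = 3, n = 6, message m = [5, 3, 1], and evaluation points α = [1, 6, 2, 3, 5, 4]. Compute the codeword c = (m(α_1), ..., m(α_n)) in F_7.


c = [2, 3, 1, 2, 3, 5]

Message polynomial: m(x) = 5 + 3·x + 1·x^2 (mod 7).
For each evaluation point α_i, compute m(α_i) mod 7:
  α_1 = 1: Horner steps 1 → 4 → 2, so m(1) = 2.
  α_2 = 6: Horner steps 1 → 2 → 3, so m(6) = 3.
  α_3 = 2: Horner steps 1 → 5 → 1, so m(2) = 1.
  α_4 = 3: Horner steps 1 → 6 → 2, so m(3) = 2.
  α_5 = 5: Horner steps 1 → 1 → 3, so m(5) = 3.
  α_6 = 4: Horner steps 1 → 0 → 5, so m(4) = 5.
Codeword c = [2, 3, 1, 2, 3, 5] ∈ F_7^6.


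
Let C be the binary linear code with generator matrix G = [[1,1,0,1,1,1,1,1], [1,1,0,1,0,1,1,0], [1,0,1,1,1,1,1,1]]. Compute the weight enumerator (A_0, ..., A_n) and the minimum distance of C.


Weight distribution: A_0 = 1, A_2 = 2, A_4 = 1, A_5 = 2, A_7 = 2. Minimum distance d = 2.

Enumerate all 2^3 = 8 messages m ∈ F_2^3.
For each, compute codeword c = mG in F_2^8, then tally its weight.
  m = 000 → c = 00000000, weight = 0.
  m = 100 → c = 11011111, weight = 7.
  m = 010 → c = 11010110, weight = 5.
  m = 110 → c = 00001001, weight = 2.
  m = 001 → c = 10111111, weight = 7.
  m = 101 → c = 01100000, weight = 2.
  m = 011 → c = 01101001, weight = 4.
  m = 111 → c = 10110110, weight = 5.
Tally weights:
  weight 0: 1 codewords.
  weight 2: 2 codewords.
  weight 4: 1 codewords.
  weight 5: 2 codewords.
  weight 7: 2 codewords.
Minimum distance d = smallest w > 0 with A_w > 0 = 2.
Sanity: Σ A_w = 8 = 2^3 = 8 ✓.


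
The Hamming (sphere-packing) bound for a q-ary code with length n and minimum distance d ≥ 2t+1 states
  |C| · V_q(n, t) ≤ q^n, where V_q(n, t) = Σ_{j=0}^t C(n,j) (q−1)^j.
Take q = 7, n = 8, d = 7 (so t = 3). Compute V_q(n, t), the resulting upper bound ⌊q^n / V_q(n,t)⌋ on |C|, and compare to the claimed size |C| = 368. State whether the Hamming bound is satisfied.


V_q(n, t) = 13153, q^n = 5764801, Hamming bound = 438, |C| = 368 ≤ bound (satisfied).

Step 1: Compute V_q(n, t) = Σ_{j=0}^3 C(n, j) (q−1)^j.
  j = 0: C(8,0)·(6)^0 = 1·1 = 1.
  j = 1: C(8,1)·(6)^1 = 8·6 = 48.
  j = 2: C(8,2)·(6)^2 = 28·36 = 1008.
  j = 3: C(8,3)·(6)^3 = 56·216 = 12096.
  V_q(n, t) = 1 + 48 + 1008 + 12096 = 13153.
Step 2: q^n = 7^8 = 5764801.
Step 3: Hamming bound ⌊q^n / V_q(n,t)⌋ = ⌊5764801/13153⌋ = 438.
Step 4: Compare |C| = 368 to 438: satisfied.
The claimed |C| lies below the Hamming bound.


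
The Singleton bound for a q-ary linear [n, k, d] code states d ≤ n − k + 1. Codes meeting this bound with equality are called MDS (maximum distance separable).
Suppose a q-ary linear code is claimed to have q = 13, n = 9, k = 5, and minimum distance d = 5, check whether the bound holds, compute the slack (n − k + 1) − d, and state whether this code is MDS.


Singleton RHS = n − k + 1 = 5, slack = 0, bound satisfied, MDS.

Singleton bound: d ≤ n − k + 1.
Here n = 9, k = 5, so n − k + 1 = 5.
Given d = 5, check d ≤ 5: YES.
Slack = (n − k + 1) − d = 0.
The code is MDS (slack = 0).
Description: the claimed parameters are [9, 5, 5]_13; such a code would be MDS (meets Singleton bound).


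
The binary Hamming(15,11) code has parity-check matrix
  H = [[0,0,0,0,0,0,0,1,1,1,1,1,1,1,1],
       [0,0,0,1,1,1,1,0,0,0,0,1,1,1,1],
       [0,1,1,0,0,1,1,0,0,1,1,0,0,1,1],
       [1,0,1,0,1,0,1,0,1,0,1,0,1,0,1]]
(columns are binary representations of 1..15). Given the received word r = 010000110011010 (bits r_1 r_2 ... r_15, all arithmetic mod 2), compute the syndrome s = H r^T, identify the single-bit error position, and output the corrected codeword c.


s = (0, 1, 0, 0)^T, error position = 4, corrected codeword c = 010100110011010

Compute s = H r^T mod 2 one row at a time:
  s_1 = 1 + 0 + 0 + 1 + 1 + 0 + 1 + 0 = 4 ≡ 0 (mod 2).
  s_2 = 0 + 0 + 0 + 1 + 1 + 0 + 1 + 0 = 3 ≡ 1 (mod 2).
  s_3 = 1 + 0 + 0 + 1 + 0 + 1 + 1 + 0 = 4 ≡ 0 (mod 2).
  s_4 = 0 + 0 + 0 + 1 + 0 + 1 + 0 + 0 = 2 ≡ 0 (mod 2).
s = (0, 1, 0, 0)^T — this equals column 4 of H (binary 0100), so error is at position 4.
Correct: flip bit 4 of r = 010000110011010 to get c = 010100110011010.


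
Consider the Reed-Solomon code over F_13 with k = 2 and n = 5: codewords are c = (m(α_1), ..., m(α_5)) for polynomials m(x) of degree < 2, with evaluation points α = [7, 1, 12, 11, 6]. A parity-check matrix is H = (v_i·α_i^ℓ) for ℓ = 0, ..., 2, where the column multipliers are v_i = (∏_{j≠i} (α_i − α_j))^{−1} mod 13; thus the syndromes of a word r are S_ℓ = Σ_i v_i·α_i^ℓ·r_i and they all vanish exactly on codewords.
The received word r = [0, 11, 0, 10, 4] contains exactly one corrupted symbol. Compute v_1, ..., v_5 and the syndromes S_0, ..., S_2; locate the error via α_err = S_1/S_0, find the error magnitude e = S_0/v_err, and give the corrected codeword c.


S = (4, 9, 4), error at position 3, error magnitude e = 7, c = [0, 11, 6, 10, 4].

Step 1: column multipliers v_i = (∏_{j≠i}(α_i − α_j))^{−1} mod 13.
  i = 1 (α = 7): (7−1)(7−12)(7−11)(7−6) = 6·(−5)·(−4)·1 = 120 ≡ 3, so v_1 = 3^{−1} = 9 (mod 13).
  i = 2 (α = 1): (1−7)(1−12)(1−11)(1−6) = (−6)·(−11)·(−10)·(−5) = 3300 ≡ 11, so v_2 = 11^{−1} = 6 (mod 13).
  i = 3 (α = 12): (12−7)(12−1)(12−11)(12−6) = 5·11·1·6 = 330 ≡ 5, so v_3 = 5^{−1} = 8 (mod 13).
  i = 4 (α = 11): (11−7)(11−1)(11−12)(11−6) = 4·10·(−1)·5 = −200 ≡ 8, so v_4 = 8^{−1} = 5 (mod 13).
  i = 5 (α = 6): (6−7)(6−1)(6−12)(6−11) = (−1)·5·(−6)·(−5) = −150 ≡ 6, so v_5 = 6^{−1} = 11 (mod 13).
  v = [9, 6, 8, 5, 11].
Step 2: syndromes of r = [0, 11, 0, 10, 4] (all sums mod 13).
  S_0 = Σ v_i r_i = 9·0 + 6·11 + 8·0 + 5·10 + 11·4 = 160 ≡ 4.
  S_1 = Σ v_i α_i r_i = 9·7·0 + 6·1·11 + 8·12·0 + 5·11·10 + 11·6·4 = 880 ≡ 9.
  α_i^2 mod 13 = [10, 1, 1, 4, 10].
  S_2 = Σ v_i α_i^2 r_i = 9·10·0 + 6·1·11 + 8·1·0 + 5·4·10 + 11·10·4 = 706 ≡ 4.
  S = (4, 9, 4) ≠ 0, so r is not a codeword (an error is present).
Step 3: locate the error. For a single error e at position i, S_ℓ = v_i·e·α_i^ℓ, so α_err = S_1/S_0.
  S_0^{−1} = 4^{−1} = 10 (mod 13), so α_err = 9·10 = 90 ≡ 12 = α_3. Error position i = 3.
  Consistency check: S_2/S_1 = 4·3 = 12 ≡ 12 = α_err ✓ (single-error assumption holds).
Step 4: error magnitude e = S_0/v_3 = S_0·∏_{j≠3}(α_3 − α_j) = 4·5 = 20 ≡ 7 (mod 13).
Step 5: correct position 3: c_3 = r_3 − e = 0 − 7 ≡ 6 (mod 13). Hence c = [0, 11, 6, 10, 4].
  Check: interpolating c through the α_i gives m(x) = 2 + 9·x (degree < 2) with m(α_i) = c_i for every i, so c is indeed a codeword.


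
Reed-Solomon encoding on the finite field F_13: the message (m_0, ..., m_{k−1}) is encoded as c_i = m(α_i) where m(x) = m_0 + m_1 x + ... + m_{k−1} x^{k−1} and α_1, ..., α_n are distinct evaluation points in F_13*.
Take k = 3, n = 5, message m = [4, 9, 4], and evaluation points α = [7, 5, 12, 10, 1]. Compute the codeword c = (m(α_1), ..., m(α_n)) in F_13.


c = [3, 6, 12, 0, 4]

Message polynomial: m(x) = 4 + 9·x + 4·x^2 (mod 13).
For each evaluation point α_i, compute m(α_i) mod 13:
  α_1 = 7: Horner steps 4 → 11 → 3, so m(7) = 3.
  α_2 = 5: Horner steps 4 → 3 → 6, so m(5) = 6.
  α_3 = 12: Horner steps 4 → 5 → 12, so m(12) = 12.
  α_4 = 10: Horner steps 4 → 10 → 0, so m(10) = 0.
  α_5 = 1: Horner steps 4 → 0 → 4, so m(1) = 4.
Codeword c = [3, 6, 12, 0, 4] ∈ F_13^5.


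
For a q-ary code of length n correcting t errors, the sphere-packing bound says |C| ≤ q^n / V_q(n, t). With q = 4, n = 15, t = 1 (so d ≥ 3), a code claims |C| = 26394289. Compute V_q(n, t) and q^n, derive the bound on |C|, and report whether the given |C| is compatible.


V_q(n, t) = 46, q^n = 1073741824, Hamming bound = 23342213, |C| = 26394289 > bound (violated).

Step 1: Compute V_q(n, t) = Σ_{j=0}^1 C(n, j) (q−1)^j.
  j = 0: C(15,0)·(3)^0 = 1·1 = 1.
  j = 1: C(15,1)·(3)^1 = 15·3 = 45.
  V_q(n, t) = 1 + 45 = 46.
Step 2: q^n = 4^15 = 1073741824.
Step 3: Hamming bound ⌊q^n / V_q(n,t)⌋ = ⌊1073741824/46⌋ = 23342213.
Step 4: Compare |C| = 26394289 to 23342213: violated.
The claimed |C| lies above the Hamming bound, so no 4-ary code of length 15 with d ≥ 3 can have 26394289 codewords.


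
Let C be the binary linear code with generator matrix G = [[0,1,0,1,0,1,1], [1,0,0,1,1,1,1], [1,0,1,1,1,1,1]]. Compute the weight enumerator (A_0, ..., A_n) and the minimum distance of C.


Weight distribution: A_0 = 1, A_1 = 1, A_3 = 1, A_4 = 2, A_5 = 2, A_6 = 1. Minimum distance d = 1.

Enumerate all 2^3 = 8 messages m ∈ F_2^3.
For each, compute codeword c = mG in F_2^7, then tally its weight.
  m = 000 → c = 0000000, weight = 0.
  m = 100 → c = 0101011, weight = 4.
  m = 010 → c = 1001111, weight = 5.
  m = 110 → c = 1100100, weight = 3.
  m = 001 → c = 1011111, weight = 6.
  m = 101 → c = 1110100, weight = 4.
  m = 011 → c = 0010000, weight = 1.
  m = 111 → c = 0111011, weight = 5.
Tally weights:
  weight 0: 1 codewords.
  weight 1: 1 codewords.
  weight 3: 1 codewords.
  weight 4: 2 codewords.
  weight 5: 2 codewords.
  weight 6: 1 codewords.
Minimum distance d = smallest w > 0 with A_w > 0 = 1.
Sanity: Σ A_w = 8 = 2^3 = 8 ✓.


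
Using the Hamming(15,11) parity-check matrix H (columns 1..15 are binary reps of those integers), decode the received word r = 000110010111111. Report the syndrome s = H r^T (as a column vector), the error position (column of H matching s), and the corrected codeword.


s = (1, 0, 0, 0)^T, error position = 8, corrected codeword c = 000110000111111

Compute s = H r^T mod 2 one row at a time:
  s_1 = 1 + 0 + 1 + 1 + 1 + 1 + 1 + 1 = 7 ≡ 1 (mod 2).
  s_2 = 1 + 1 + 0 + 0 + 1 + 1 + 1 + 1 = 6 ≡ 0 (mod 2).
  s_3 = 0 + 0 + 0 + 0 + 1 + 1 + 1 + 1 = 4 ≡ 0 (mod 2).
  s_4 = 0 + 0 + 1 + 0 + 0 + 1 + 1 + 1 = 4 ≡ 0 (mod 2).
s = (1, 0, 0, 0)^T — this equals column 8 of H (binary 1000), so error is at position 8.
Correct: flip bit 8 of r = 000110010111111 to get c = 000110000111111.


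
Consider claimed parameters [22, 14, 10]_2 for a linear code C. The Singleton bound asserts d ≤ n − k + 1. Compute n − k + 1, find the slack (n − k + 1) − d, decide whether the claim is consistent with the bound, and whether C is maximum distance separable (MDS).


Singleton RHS = n − k + 1 = 9, slack = -1, bound violated (no such code; not MDS).

Singleton bound: d ≤ n − k + 1.
Here n = 22, k = 14, so n − k + 1 = 9.
Given d = 10, check d ≤ 9: NO.
Slack = (n − k + 1) − d = -1.
The slack is negative: d = 10 exceeds n − k + 1 = 9 by 1, so the Singleton bound is violated and no linear [22, 14, 10]_2 code can exist. In particular it is not MDS (MDS requires d = n − k + 1 exactly).
Description: the claimed parameters are [22, 14, 10]_2; such a code would be impossible (violates the Singleton bound).


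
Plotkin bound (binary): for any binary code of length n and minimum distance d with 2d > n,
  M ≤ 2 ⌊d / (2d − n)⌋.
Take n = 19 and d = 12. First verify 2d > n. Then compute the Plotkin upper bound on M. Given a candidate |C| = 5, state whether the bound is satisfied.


Plotkin bound M ≤ 4; given |C| = 5 > bound (violated).

Check applicability: 2d = 24, n = 19.
2d − n = 5 > 0, so Plotkin applies.
Compute d/(2d−n) = 12/5 ≈ 2.4000.
⌊d/(2d−n)⌋ = 2.
Plotkin bound: M ≤ 2·2 = 4.
Given |C| = 5, check: VIOLATED.
This |C| is above the Plotkin bound, so no binary code with n = 19, d = 12 and 5 codewords exists.


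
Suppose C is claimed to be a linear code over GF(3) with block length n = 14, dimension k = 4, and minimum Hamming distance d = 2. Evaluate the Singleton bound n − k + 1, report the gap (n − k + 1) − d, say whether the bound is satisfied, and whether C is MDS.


Singleton RHS = n − k + 1 = 11, slack = 9, bound satisfied, not MDS.

Singleton bound: d ≤ n − k + 1.
Here n = 14, k = 4, so n − k + 1 = 11.
Given d = 2, check d ≤ 11: YES.
Slack = (n − k + 1) − d = 9.
The code is NOT MDS (slack = 9 > 0).
Description: the claimed parameters are [14, 4, 2]_3; such a code would be non-MDS.


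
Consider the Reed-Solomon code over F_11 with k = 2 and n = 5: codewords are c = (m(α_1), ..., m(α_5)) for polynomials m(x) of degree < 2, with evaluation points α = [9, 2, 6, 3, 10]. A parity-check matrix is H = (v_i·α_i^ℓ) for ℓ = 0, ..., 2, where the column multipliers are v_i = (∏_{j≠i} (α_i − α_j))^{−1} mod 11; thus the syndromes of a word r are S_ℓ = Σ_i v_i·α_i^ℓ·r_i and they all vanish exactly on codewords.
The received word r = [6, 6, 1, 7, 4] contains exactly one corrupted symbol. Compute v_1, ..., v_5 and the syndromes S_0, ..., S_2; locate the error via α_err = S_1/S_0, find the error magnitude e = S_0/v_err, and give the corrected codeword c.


S = (2, 4, 8), error at position 2, error magnitude e = 8, c = [6, 9, 1, 7, 4].

Step 1: column multipliers v_i = (∏_{j≠i}(α_i − α_j))^{−1} mod 11.
  i = 1 (α = 9): (9−2)(9−6)(9−3)(9−10) = 7·3·6·(−1) = −126 ≡ 6, so v_1 = 6^{−1} = 2 (mod 11).
  i = 2 (α = 2): (2−9)(2−6)(2−3)(2−10) = (−7)·(−4)·(−1)·(−8) = 224 ≡ 4, so v_2 = 4^{−1} = 3 (mod 11).
  i = 3 (α = 6): (6−9)(6−2)(6−3)(6−10) = (−3)·4·3·(−4) = 144 ≡ 1, so v_3 = 1^{−1} = 1 (mod 11).
  i = 4 (α = 3): (3−9)(3−2)(3−6)(3−10) = (−6)·1·(−3)·(−7) = −126 ≡ 6, so v_4 = 6^{−1} = 2 (mod 11).
  i = 5 (α = 10): (10−9)(10−2)(10−6)(10−3) = 1·8·4·7 = 224 ≡ 4, so v_5 = 4^{−1} = 3 (mod 11).
  v = [2, 3, 1, 2, 3].
Step 2: syndromes of r = [6, 6, 1, 7, 4] (all sums mod 11).
  S_0 = Σ v_i r_i = 2·6 + 3·6 + 1·1 + 2·7 + 3·4 = 57 ≡ 2.
  S_1 = Σ v_i α_i r_i = 2·9·6 + 3·2·6 + 1·6·1 + 2·3·7 + 3·10·4 = 312 ≡ 4.
  α_i^2 mod 11 = [4, 4, 3, 9, 1].
  S_2 = Σ v_i α_i^2 r_i = 2·4·6 + 3·4·6 + 1·3·1 + 2·9·7 + 3·1·4 = 261 ≡ 8.
  S = (2, 4, 8) ≠ 0, so r is not a codeword (an error is present).
Step 3: locate the error. For a single error e at position i, S_ℓ = v_i·e·α_i^ℓ, so α_err = S_1/S_0.
  S_0^{−1} = 2^{−1} = 6 (mod 11), so α_err = 4·6 = 24 ≡ 2 = α_2. Error position i = 2.
  Consistency check: S_2/S_1 = 8·3 = 24 ≡ 2 = α_err ✓ (single-error assumption holds).
Step 4: error magnitude e = S_0/v_2 = S_0·∏_{j≠2}(α_2 − α_j) = 2·4 = 8 ≡ 8 (mod 11).
Step 5: correct position 2: c_2 = r_2 − e = 6 − 8 ≡ 9 (mod 11). Hence c = [6, 9, 1, 7, 4].
  Check: interpolating c through the α_i gives m(x) = 2 + 9·x (degree < 2) with m(α_i) = c_i for every i, so c is indeed a codeword.


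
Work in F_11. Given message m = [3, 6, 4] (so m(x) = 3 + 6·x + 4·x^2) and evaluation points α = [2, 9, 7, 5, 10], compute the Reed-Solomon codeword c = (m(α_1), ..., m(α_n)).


c = [9, 7, 10, 1, 1]

Message polynomial: m(x) = 3 + 6·x + 4·x^2 (mod 11).
For each evaluation point α_i, compute m(α_i) mod 11:
  α_1 = 2: Horner steps 4 → 3 → 9, so m(2) = 9.
  α_2 = 9: Horner steps 4 → 9 → 7, so m(9) = 7.
  α_3 = 7: Horner steps 4 → 1 → 10, so m(7) = 10.
  α_4 = 5: Horner steps 4 → 4 → 1, so m(5) = 1.
  α_5 = 10: Horner steps 4 → 2 → 1, so m(10) = 1.
Codeword c = [9, 7, 10, 1, 1] ∈ F_11^5.


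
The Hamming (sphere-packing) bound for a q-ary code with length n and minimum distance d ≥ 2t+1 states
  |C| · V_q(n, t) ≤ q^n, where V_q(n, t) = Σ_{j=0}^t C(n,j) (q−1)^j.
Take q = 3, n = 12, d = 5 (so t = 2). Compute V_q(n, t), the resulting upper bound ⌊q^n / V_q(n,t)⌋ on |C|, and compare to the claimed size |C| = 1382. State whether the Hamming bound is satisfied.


V_q(n, t) = 289, q^n = 531441, Hamming bound = 1838, |C| = 1382 ≤ bound (satisfied).

Step 1: Compute V_q(n, t) = Σ_{j=0}^2 C(n, j) (q−1)^j.
  j = 0: C(12,0)·(2)^0 = 1·1 = 1.
  j = 1: C(12,1)·(2)^1 = 12·2 = 24.
  j = 2: C(12,2)·(2)^2 = 66·4 = 264.
  V_q(n, t) = 1 + 24 + 264 = 289.
Step 2: q^n = 3^12 = 531441.
Step 3: Hamming bound ⌊q^n / V_q(n,t)⌋ = ⌊531441/289⌋ = 1838.
Step 4: Compare |C| = 1382 to 1838: satisfied.
The claimed |C| lies below the Hamming bound.


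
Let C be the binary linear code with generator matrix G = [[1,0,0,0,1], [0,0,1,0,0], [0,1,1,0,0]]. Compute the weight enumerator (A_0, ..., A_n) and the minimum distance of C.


Weight distribution: A_0 = 1, A_1 = 2, A_2 = 2, A_3 = 2, A_4 = 1. Minimum distance d = 1.

Enumerate all 2^3 = 8 messages m ∈ F_2^3.
For each, compute codeword c = mG in F_2^5, then tally its weight.
  m = 000 → c = 00000, weight = 0.
  m = 100 → c = 10001, weight = 2.
  m = 010 → c = 00100, weight = 1.
  m = 110 → c = 10101, weight = 3.
  m = 001 → c = 01100, weight = 2.
  m = 101 → c = 11101, weight = 4.
  m = 011 → c = 01000, weight = 1.
  m = 111 → c = 11001, weight = 3.
Tally weights:
  weight 0: 1 codewords.
  weight 1: 2 codewords.
  weight 2: 2 codewords.
  weight 3: 2 codewords.
  weight 4: 1 codewords.
Minimum distance d = smallest w > 0 with A_w > 0 = 1.
Sanity: Σ A_w = 8 = 2^3 = 8 ✓.


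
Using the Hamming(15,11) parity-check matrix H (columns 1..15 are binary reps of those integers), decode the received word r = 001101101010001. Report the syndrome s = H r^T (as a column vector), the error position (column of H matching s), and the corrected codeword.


s = (1, 0, 1, 1)^T, error position = 11, corrected codeword c = 001101101000001

Compute s = H r^T mod 2 one row at a time:
  s_1 = 0 + 1 + 0 + 1 + 0 + 0 + 0 + 1 = 3 ≡ 1 (mod 2).
  s_2 = 1 + 0 + 1 + 1 + 0 + 0 + 0 + 1 = 4 ≡ 0 (mod 2).
  s_3 = 0 + 1 + 1 + 1 + 0 + 1 + 0 + 1 = 5 ≡ 1 (mod 2).
  s_4 = 0 + 1 + 0 + 1 + 1 + 1 + 0 + 1 = 5 ≡ 1 (mod 2).
s = (1, 0, 1, 1)^T — this equals column 11 of H (binary 1011), so error is at position 11.
Correct: flip bit 11 of r = 001101101010001 to get c = 001101101000001.


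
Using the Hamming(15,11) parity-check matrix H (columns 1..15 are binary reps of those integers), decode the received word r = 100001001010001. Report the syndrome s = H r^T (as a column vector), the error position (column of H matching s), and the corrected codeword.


s = (1, 0, 1, 0)^T, error position = 10, corrected codeword c = 100001001110001

Compute s = H r^T mod 2 one row at a time:
  s_1 = 0 + 1 + 0 + 1 + 0 + 0 + 0 + 1 = 3 ≡ 1 (mod 2).
  s_2 = 0 + 0 + 1 + 0 + 0 + 0 + 0 + 1 = 2 ≡ 0 (mod 2).
  s_3 = 0 + 0 + 1 + 0 + 0 + 1 + 0 + 1 = 3 ≡ 1 (mod 2).
  s_4 = 1 + 0 + 0 + 0 + 1 + 1 + 0 + 1 = 4 ≡ 0 (mod 2).
s = (1, 0, 1, 0)^T — this equals column 10 of H (binary 1010), so error is at position 10.
Correct: flip bit 10 of r = 100001001010001 to get c = 100001001110001.


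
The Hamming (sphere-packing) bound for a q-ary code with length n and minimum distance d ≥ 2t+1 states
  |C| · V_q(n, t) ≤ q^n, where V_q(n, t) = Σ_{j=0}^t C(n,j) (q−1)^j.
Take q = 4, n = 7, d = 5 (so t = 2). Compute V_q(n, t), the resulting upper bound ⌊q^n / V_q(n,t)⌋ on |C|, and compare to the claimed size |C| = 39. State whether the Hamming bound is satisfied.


V_q(n, t) = 211, q^n = 16384, Hamming bound = 77, |C| = 39 ≤ bound (satisfied).

Step 1: Compute V_q(n, t) = Σ_{j=0}^2 C(n, j) (q−1)^j.
  j = 0: C(7,0)·(3)^0 = 1·1 = 1.
  j = 1: C(7,1)·(3)^1 = 7·3 = 21.
  j = 2: C(7,2)·(3)^2 = 21·9 = 189.
  V_q(n, t) = 1 + 21 + 189 = 211.
Step 2: q^n = 4^7 = 16384.
Step 3: Hamming bound ⌊q^n / V_q(n,t)⌋ = ⌊16384/211⌋ = 77.
Step 4: Compare |C| = 39 to 77: satisfied.
The claimed |C| lies below the Hamming bound.


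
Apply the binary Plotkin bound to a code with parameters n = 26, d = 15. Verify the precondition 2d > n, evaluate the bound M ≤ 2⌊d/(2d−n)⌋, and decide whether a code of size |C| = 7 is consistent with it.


Plotkin bound M ≤ 6; given |C| = 7 > bound (violated).

Check applicability: 2d = 30, n = 26.
2d − n = 4 > 0, so Plotkin applies.
Compute d/(2d−n) = 15/4 ≈ 3.7500.
⌊d/(2d−n)⌋ = 3.
Plotkin bound: M ≤ 2·3 = 6.
Given |C| = 7, check: VIOLATED.
This |C| is above the Plotkin bound, so no binary code with n = 26, d = 15 and 7 codewords exists.
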